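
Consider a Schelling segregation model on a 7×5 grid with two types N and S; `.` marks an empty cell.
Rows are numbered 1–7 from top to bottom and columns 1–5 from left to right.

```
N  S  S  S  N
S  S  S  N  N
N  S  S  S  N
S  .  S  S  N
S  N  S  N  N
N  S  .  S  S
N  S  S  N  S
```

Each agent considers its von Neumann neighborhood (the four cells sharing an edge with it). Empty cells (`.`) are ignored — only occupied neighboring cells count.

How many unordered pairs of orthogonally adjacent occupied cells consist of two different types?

24

Scan each occupied cell's neighbors to the right and below so each pair is counted once.
From row 1: 4 unlike of 9 pairs (running 4/9).
From row 2: 3 unlike of 9 pairs (running 7/18).
From row 3: 3 unlike of 8 pairs (running 10/26).
From row 4: 2 unlike of 6 pairs (running 12/32).
From row 5: 7 unlike of 8 pairs (running 19/40).
From row 6: 2 unlike of 6 pairs (running 21/46).
From row 7: 3 unlike of 4 pairs (running 24/50).
Total adjacent occupied pairs: 50; unlike-type pairs: 24.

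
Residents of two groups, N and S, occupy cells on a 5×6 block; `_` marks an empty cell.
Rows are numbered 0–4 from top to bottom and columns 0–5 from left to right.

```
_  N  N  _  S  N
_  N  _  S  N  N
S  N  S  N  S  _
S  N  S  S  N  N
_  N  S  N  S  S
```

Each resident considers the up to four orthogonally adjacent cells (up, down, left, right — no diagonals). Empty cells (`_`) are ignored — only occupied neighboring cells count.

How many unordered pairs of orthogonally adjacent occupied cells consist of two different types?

20

Scan each occupied cell's neighbors to the right and below so each pair is counted once.
Row 0: N(0,1)–N(0,2)= N(0,1)–N(1,1)= S(0,4)–N(0,5)≠ S(0,4)–N(1,4)≠ N(0,5)–N(1,5)=  → 2/5 unlike.
Row 1: N(1,1)–N(2,1)= S(1,3)–N(1,4)≠ S(1,3)–N(2,3)≠ N(1,4)–N(1,5)= N(1,4)–S(2,4)≠  → 3/5 unlike.
Row 2: S(2,0)–N(2,1)≠ S(2,0)–S(3,0)= N(2,1)–S(2,2)≠ N(2,1)–N(3,1)= S(2,2)–N(2,3)≠ S(2,2)–S(3,2)= N(2,3)–S(2,4)≠ N(2,3)–S(3,3)≠ S(2,4)–N(3,4)≠  → 6/9 unlike.
Row 3: S(3,0)–N(3,1)≠ N(3,1)–S(3,2)≠ N(3,1)–N(4,1)= S(3,2)–S(3,3)= S(3,2)–S(4,2)= S(3,3)–N(3,4)≠ S(3,3)–N(4,3)≠ N(3,4)–N(3,5)= N(3,4)–S(4,4)≠ N(3,5)–S(4,5)≠  → 6/10 unlike.
Row 4: N(4,1)–S(4,2)≠ S(4,2)–N(4,3)≠ N(4,3)–S(4,4)≠ S(4,4)–S(4,5)=  → 3/4 unlike.
Total adjacent occupied pairs: 33; unlike-type pairs: 20.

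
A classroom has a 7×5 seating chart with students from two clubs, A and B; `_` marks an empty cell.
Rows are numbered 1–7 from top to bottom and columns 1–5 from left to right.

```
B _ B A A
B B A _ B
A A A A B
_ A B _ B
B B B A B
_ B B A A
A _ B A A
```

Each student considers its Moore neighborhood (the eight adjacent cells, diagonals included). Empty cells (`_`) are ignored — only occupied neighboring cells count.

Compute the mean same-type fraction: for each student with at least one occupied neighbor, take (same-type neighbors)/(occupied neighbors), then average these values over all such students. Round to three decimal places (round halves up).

0.536

(1,1)B 2/2
(1,3)B 1/3
(1,4)A 2/4
(1,5)A 1/2
(2,1)B 2/4
(2,2)B 3/7
(2,3)A 4/6
(2,5)B 1/4
(3,1)A 2/4
(3,2)A 4/7
(3,3)A 4/6
(3,4)A 2/6
(3,5)B 2/3
(4,2)A 3/7
(4,3)B 2/7
(4,5)B 2/4
(5,1)B 2/3
(5,2)B 5/6
(5,3)B 4/7
(5,4)A 2/7
(5,5)B 1/4
(6,2)B 5/6
(6,3)B 4/7
(6,4)A 4/8
(6,5)A 4/5
(7,1)A 0/1
(7,3)B 2/4
(7,4)A 3/5
(7,5)A 3/3
Sum over 29 students: 2/2 + 1/3 + 2/4 + 1/2 + 2/4 + 3/7 + 4/6 + 1/4 + 2/4 + 4/7 + 4/6 + 2/6 + 2/3 + 3/7 + 2/7 + 2/4 + 2/3 + 5/6 + 4/7 + 2/7 + 1/4 + 5/6 + 4/7 + 4/8 + 4/5 + 0/1 + 2/4 + 3/5 + 3/3 = 544/35; mean = 544/35 ÷ 29 = 544/1015 = 0.535960… → 0.536.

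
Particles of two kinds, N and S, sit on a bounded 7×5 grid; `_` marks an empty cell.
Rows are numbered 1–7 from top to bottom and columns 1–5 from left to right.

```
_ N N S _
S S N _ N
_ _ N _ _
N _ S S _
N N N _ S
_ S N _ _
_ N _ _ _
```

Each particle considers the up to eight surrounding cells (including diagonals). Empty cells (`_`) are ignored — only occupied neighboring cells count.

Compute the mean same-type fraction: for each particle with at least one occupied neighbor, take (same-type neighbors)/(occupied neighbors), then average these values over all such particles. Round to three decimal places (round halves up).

Row 1: (1,2)N 2/4 · (1,3)N 2/4 · (1,4)S 0/3
Row 2: (2,1)S 1/2 · (2,2)S 1/5 · (2,3)N 3/5 · (2,5)N 0/1
Row 3: (3,3)N 1/4
Row 4: (4,1)N 2/2 · (4,3)S 1/4 · (4,4)S 2/4
Row 5: (5,1)N 2/3 · (5,2)N 4/6 · (5,3)N 2/5 · (5,5)S 1/1
Row 6: (6,2)S 0/5 · (6,3)N 3/4
Row 7: (7,2)N 1/2
Sum over 18 particles: 2/4 + 2/4 + 0/3 + 1/2 + 1/5 + 3/5 + 0/1 + 1/4 + 2/2 + 1/4 + 2/4 + 2/3 + 4/6 + 2/5 + 1/1 + 0/5 + 3/4 + 1/2 = 497/60; mean = 497/60 ÷ 18 = 497/1080 = 0.460185… → 0.460.

0.460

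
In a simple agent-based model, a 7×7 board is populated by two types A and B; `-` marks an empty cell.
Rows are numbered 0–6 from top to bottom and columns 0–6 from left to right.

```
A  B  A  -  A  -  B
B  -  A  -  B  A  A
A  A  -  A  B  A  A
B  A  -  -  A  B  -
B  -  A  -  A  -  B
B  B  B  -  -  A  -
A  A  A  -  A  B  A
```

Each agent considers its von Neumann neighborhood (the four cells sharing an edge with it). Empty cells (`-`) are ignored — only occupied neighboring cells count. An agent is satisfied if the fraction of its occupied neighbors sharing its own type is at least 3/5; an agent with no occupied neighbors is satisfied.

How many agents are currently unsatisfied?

(0,0)A 0/2 not
(0,1)B 0/2 not
(0,2)A 1/2 not
(0,4)A 0/1 not
(0,6)B 0/1 not
(1,0)B 0/2 not
(1,2)A 1/1 satisfied
(1,4)B 1/3 not
(1,5)A 2/3 satisfied
(1,6)A 2/3 satisfied
(2,0)A 1/3 not
(2,1)A 2/2 satisfied
(2,3)A 0/1 not
(2,4)B 1/4 not
(2,5)A 2/4 not
(2,6)A 2/2 satisfied
(3,0)B 1/3 not
(3,1)A 1/2 not
(3,4)A 1/3 not
(3,5)B 0/2 not
(4,0)B 2/2 satisfied
(4,2)A 0/1 not
(4,4)A 1/1 satisfied
(4,6)B 0/0 satisfied
(5,0)B 2/3 satisfied
(5,1)B 2/3 satisfied
(5,2)B 1/3 not
(5,5)A 0/1 not
(6,0)A 1/2 not
(6,1)A 2/3 satisfied
(6,2)A 1/2 not
(6,4)A 0/1 not
(6,5)B 0/3 not
(6,6)A 0/1 not
Unsatisfied: (0,0), (0,1), (0,2), (0,4), (0,6), (1,0), (1,4), (2,0), (2,3), (2,4), (2,5), (3,0), (3,1), (3,4), (3,5), (4,2), (5,2), (5,5), (6,0), (6,2), (6,4), (6,5), (6,6) — 23 in total.

23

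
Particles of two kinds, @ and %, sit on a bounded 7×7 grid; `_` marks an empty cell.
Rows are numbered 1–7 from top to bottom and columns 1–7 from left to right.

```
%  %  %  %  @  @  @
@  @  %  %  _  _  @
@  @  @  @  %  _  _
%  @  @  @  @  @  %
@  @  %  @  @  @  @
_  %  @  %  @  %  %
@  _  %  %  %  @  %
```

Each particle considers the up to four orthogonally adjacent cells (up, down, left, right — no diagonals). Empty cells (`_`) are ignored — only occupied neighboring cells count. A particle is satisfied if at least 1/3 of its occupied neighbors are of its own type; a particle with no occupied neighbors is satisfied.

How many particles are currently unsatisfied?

(1,1)% 1/2 ✓
(1,2)% 2/3 ✓
(1,3)% 3/3 ✓
(1,4)% 2/3 ✓
(1,5)@ 1/2 ✓
(1,6)@ 2/2 ✓
(1,7)@ 2/2 ✓
(2,1)@ 2/3 ✓
(2,2)@ 2/4 ✓
(2,3)% 2/4 ✓
(2,4)% 2/3 ✓
(2,7)@ 1/1 ✓
(3,1)@ 2/3 ✓
(3,2)@ 4/4 ✓
(3,3)@ 3/4 ✓
(3,4)@ 2/4 ✓
(3,5)% 0/2 ✗
(4,1)% 0/3 ✗
(4,2)@ 3/4 ✓
(4,3)@ 3/4 ✓
(4,4)@ 4/4 ✓
(4,5)@ 3/4 ✓
(4,6)@ 2/3 ✓
(4,7)% 0/2 ✗
(5,1)@ 1/2 ✓
(5,2)@ 2/4 ✓
(5,3)% 0/4 ✗
(5,4)@ 2/4 ✓
(5,5)@ 4/4 ✓
(5,6)@ 3/4 ✓
(5,7)@ 1/3 ✓
(6,2)% 0/2 ✗
(6,3)@ 0/4 ✗
(6,4)% 1/4 ✗
(6,5)@ 1/4 ✗
(6,6)% 1/4 ✗
(6,7)% 2/3 ✓
(7,1)@ 0/0 ✓
(7,3)% 1/2 ✓
(7,4)% 3/3 ✓
(7,5)% 1/3 ✓
(7,6)@ 0/3 ✗
(7,7)% 1/2 ✓
Unsatisfied: (3,5), (4,1), (4,7), (5,3), (6,2), (6,3), (6,4), (6,5), (6,6), (7,6) — 10 in total.

10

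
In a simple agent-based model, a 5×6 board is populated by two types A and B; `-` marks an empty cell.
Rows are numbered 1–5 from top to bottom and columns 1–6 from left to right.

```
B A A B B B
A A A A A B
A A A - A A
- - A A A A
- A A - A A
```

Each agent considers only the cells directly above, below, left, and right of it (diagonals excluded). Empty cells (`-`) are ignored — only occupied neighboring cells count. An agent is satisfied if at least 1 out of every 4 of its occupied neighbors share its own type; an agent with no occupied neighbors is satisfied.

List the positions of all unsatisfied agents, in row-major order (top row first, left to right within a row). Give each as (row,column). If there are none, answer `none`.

(1,1)

(1,1)B 0/2 unhappy
(1,2)A 2/3 ok
(1,3)A 2/3 ok
(1,4)B 1/3 ok
(1,5)B 2/3 ok
(1,6)B 2/2 ok
(2,1)A 2/3 ok
(2,2)A 4/4 ok
(2,3)A 4/4 ok
(2,4)A 2/3 ok
(2,5)A 2/4 ok
(2,6)B 1/3 ok
(3,1)A 2/2 ok
(3,2)A 3/3 ok
(3,3)A 3/3 ok
(3,5)A 3/3 ok
(3,6)A 2/3 ok
(4,3)A 3/3 ok
(4,4)A 2/2 ok
(4,5)A 4/4 ok
(4,6)A 3/3 ok
(5,2)A 1/1 ok
(5,3)A 2/2 ok
(5,5)A 2/2 ok
(5,6)A 2/2 ok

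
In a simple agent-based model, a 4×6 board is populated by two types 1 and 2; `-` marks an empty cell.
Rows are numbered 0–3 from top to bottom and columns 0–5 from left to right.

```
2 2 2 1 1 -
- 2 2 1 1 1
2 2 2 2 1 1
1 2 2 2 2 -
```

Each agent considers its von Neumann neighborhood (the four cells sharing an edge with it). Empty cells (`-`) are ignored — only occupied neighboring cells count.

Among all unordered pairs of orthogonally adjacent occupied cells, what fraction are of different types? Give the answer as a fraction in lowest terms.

7/31

Scan each occupied cell's neighbors to the right and below so each pair is counted once.
Row 0: 2(0,0)–2(0,1)= 2(0,1)–2(0,2)= 2(0,1)–2(1,1)= 2(0,2)–1(0,3)≠ 2(0,2)–2(1,2)= 1(0,3)–1(0,4)= 1(0,3)–1(1,3)= 1(0,4)–1(1,4)=  → 1/8 unlike.
Row 1: 2(1,1)–2(1,2)= 2(1,1)–2(2,1)= 2(1,2)–1(1,3)≠ 2(1,2)–2(2,2)= 1(1,3)–1(1,4)= 1(1,3)–2(2,3)≠ 1(1,4)–1(1,5)= 1(1,4)–1(2,4)= 1(1,5)–1(2,5)=  → 2/9 unlike.
Row 2: 2(2,0)–2(2,1)= 2(2,0)–1(3,0)≠ 2(2,1)–2(2,2)= 2(2,1)–2(3,1)= 2(2,2)–2(2,3)= 2(2,2)–2(3,2)= 2(2,3)–1(2,4)≠ 2(2,3)–2(3,3)= 1(2,4)–1(2,5)= 1(2,4)–2(3,4)≠  → 3/10 unlike.
Row 3: 1(3,0)–2(3,1)≠ 2(3,1)–2(3,2)= 2(3,2)–2(3,3)= 2(3,3)–2(3,4)=  → 1/4 unlike.
Total adjacent occupied pairs: 31; unlike-type pairs: 7.
7/31 is already in lowest terms.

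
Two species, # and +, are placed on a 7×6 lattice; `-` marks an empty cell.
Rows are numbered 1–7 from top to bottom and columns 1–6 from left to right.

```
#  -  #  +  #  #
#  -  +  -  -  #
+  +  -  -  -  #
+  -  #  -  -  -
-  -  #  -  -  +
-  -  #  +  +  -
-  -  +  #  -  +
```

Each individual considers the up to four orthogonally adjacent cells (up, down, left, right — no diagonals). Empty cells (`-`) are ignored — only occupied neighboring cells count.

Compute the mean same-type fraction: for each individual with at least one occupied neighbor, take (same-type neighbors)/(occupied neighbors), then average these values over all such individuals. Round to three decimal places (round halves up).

Row 1: (1,1)# 1/1 · (1,3)# 0/2 · (1,4)+ 0/2 · (1,5)# 1/2 · (1,6)# 2/2
Row 2: (2,1)# 1/2 · (2,3)+ 0/1 · (2,6)# 2/2
Row 3: (3,1)+ 2/3 · (3,2)+ 1/1 · (3,6)# 1/1
Row 4: (4,1)+ 1/1 · (4,3)# 1/1
Row 5: (5,3)# 2/2 · (5,6)+ — no occupied neighbors
Row 6: (6,3)# 1/3 · (6,4)+ 1/3 · (6,5)+ 1/1
Row 7: (7,3)+ 0/2 · (7,4)# 0/2 · (7,6)+ — no occupied neighbors
Sum over 19 individuals: 1/1 + 0/2 + 0/2 + 1/2 + 2/2 + 1/2 + 0/1 + 2/2 + 2/3 + 1/1 + 1/1 + 1/1 + 1/1 + 2/2 + 1/3 + 1/3 + 1/1 + 0/2 + 0/2 = 34/3; mean = 34/3 ÷ 19 = 34/57 = 0.596491… → 0.596.

0.596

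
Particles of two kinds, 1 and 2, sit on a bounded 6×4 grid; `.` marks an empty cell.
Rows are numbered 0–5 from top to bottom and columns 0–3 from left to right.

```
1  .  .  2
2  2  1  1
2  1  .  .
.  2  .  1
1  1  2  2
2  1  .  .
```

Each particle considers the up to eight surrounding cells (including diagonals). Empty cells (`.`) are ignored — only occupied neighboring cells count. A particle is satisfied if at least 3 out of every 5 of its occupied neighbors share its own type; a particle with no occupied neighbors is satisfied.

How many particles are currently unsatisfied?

15

(0,0)1 0/2 ✗
(0,3)2 0/2 ✗
(1,0)2 2/4 ✗
(1,1)2 2/5 ✗
(1,2)1 2/4 ✗
(1,3)1 1/2 ✗
(2,0)2 3/4 ✓
(2,1)1 1/5 ✗
(3,1)2 2/5 ✗
(3,3)1 0/2 ✗
(4,0)1 2/4 ✗
(4,1)1 2/5 ✗
(4,2)2 2/5 ✗
(4,3)2 1/2 ✗
(5,0)2 0/3 ✗
(5,1)1 2/4 ✗
Unsatisfied: (0,0), (0,3), (1,0), (1,1), (1,2), (1,3), (2,1), (3,1), (3,3), (4,0), (4,1), (4,2), (4,3), (5,0), (5,1) — 15 in total.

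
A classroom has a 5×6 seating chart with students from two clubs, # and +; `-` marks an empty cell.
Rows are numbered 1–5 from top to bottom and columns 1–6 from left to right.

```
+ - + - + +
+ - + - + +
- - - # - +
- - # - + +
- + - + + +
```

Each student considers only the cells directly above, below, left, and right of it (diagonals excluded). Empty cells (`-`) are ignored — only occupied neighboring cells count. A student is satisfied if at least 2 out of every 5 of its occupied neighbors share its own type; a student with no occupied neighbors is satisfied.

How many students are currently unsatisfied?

0

Row 1: (1,1)+ 1/1 satisfied · (1,3)+ 1/1 satisfied · (1,5)+ 2/2 satisfied · (1,6)+ 2/2 satisfied
Row 2: (2,1)+ 1/1 satisfied · (2,3)+ 1/1 satisfied · (2,5)+ 2/2 satisfied · (2,6)+ 3/3 satisfied
Row 3: (3,4)# 0/0 satisfied · (3,6)+ 2/2 satisfied
Row 4: (4,3)# 0/0 satisfied · (4,5)+ 2/2 satisfied · (4,6)+ 3/3 satisfied
Row 5: (5,2)+ 0/0 satisfied · (5,4)+ 1/1 satisfied · (5,5)+ 3/3 satisfied · (5,6)+ 2/2 satisfied
Every one meets the threshold.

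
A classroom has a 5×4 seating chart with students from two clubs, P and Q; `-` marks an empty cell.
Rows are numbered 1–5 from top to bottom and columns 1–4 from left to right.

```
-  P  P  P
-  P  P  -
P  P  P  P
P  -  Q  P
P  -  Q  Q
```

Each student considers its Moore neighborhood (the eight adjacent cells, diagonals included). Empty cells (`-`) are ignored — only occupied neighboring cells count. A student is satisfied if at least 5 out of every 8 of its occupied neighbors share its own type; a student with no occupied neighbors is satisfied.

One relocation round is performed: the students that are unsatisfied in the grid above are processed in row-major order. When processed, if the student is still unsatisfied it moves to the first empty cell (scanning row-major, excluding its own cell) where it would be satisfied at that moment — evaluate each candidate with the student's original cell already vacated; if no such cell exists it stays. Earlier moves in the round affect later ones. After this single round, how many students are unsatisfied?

Initially unsatisfied (in order): (4,3), (4,4).
  (4,3): no empty cell satisfies it; stays.
  (4,4) → (1,1).
Resulting grid:
P P P P
- P P -
P P P P
P - Q -
P - Q Q
Unsatisfied now: (4,3).

1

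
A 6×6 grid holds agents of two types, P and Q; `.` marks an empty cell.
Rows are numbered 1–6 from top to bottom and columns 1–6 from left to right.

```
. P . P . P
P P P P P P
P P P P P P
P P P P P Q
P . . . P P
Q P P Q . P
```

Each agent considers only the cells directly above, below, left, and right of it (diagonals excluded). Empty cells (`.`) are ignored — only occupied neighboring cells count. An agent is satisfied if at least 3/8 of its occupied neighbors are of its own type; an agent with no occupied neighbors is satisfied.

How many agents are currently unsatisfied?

(1,2)P 1/1 ✓
(1,4)P 1/1 ✓
(1,6)P 1/1 ✓
(2,1)P 2/2 ✓
(2,2)P 4/4 ✓
(2,3)P 3/3 ✓
(2,4)P 4/4 ✓
(2,5)P 3/3 ✓
(2,6)P 3/3 ✓
(3,1)P 3/3 ✓
(3,2)P 4/4 ✓
(3,3)P 4/4 ✓
(3,4)P 4/4 ✓
(3,5)P 4/4 ✓
(3,6)P 2/3 ✓
(4,1)P 3/3 ✓
(4,2)P 3/3 ✓
(4,3)P 3/3 ✓
(4,4)P 3/3 ✓
(4,5)P 3/4 ✓
(4,6)Q 0/3 ✗
(5,1)P 1/2 ✓
(5,5)P 2/2 ✓
(5,6)P 2/3 ✓
(6,1)Q 0/2 ✗
(6,2)P 1/2 ✓
(6,3)P 1/2 ✓
(6,4)Q 0/1 ✗
(6,6)P 1/1 ✓
Unsatisfied: (4,6), (6,1), (6,4) — 3 in total.

3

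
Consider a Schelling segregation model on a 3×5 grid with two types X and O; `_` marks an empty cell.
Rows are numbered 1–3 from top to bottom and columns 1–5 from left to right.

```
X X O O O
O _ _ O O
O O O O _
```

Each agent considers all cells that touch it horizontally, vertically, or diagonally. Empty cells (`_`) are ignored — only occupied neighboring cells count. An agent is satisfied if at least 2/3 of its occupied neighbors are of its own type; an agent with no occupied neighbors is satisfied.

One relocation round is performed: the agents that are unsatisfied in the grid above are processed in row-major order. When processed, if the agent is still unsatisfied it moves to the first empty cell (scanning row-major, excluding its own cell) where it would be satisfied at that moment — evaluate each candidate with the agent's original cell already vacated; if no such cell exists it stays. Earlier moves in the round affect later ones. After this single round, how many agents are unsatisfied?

2

Initially unsatisfied (in order): (1,1), (1,2), (2,1).
  (1,1): no empty cell satisfies it; stays.
  (1,2): no empty cell satisfies it; stays.
  (2,1) → (2,2).
Resulting grid:
X X O O O
_ O _ O O
O O O O _
Unsatisfied now: (1,1), (1,2).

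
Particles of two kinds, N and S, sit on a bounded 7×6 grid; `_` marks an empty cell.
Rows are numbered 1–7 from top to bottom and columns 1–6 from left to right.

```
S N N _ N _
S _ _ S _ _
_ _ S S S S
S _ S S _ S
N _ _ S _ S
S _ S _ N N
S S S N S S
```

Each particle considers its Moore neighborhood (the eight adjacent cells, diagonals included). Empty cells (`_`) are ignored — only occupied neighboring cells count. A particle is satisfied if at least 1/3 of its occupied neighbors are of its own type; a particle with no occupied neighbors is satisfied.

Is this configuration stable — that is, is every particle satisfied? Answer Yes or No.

No

Row 1: (1,1)S 1/2 satisfied · (1,2)N 1/3 satisfied · (1,3)N 1/2 satisfied · (1,5)N 0/1 not
Row 2: (2,1)S 1/2 satisfied · (2,4)S 3/5 satisfied
Row 3: (3,3)S 4/4 satisfied · (3,4)S 5/5 satisfied · (3,5)S 5/5 satisfied · (3,6)S 2/2 satisfied
Row 4: (4,1)S 0/1 not · (4,3)S 4/4 satisfied · (4,4)S 5/5 satisfied · (4,6)S 3/3 satisfied
Row 5: (5,1)N 0/2 not · (5,4)S 3/4 satisfied · (5,6)S 1/3 satisfied
Row 6: (6,1)S 2/3 satisfied · (6,3)S 3/4 satisfied · (6,5)N 2/6 satisfied · (6,6)N 1/4 not
Row 7: (7,1)S 2/2 satisfied · (7,2)S 4/4 satisfied · (7,3)S 2/3 satisfied · (7,4)N 1/4 not · (7,5)S 1/4 not · (7,6)S 1/3 satisfied
For instance (1,5) has only 0/1 same-type neighbors, below 1/3.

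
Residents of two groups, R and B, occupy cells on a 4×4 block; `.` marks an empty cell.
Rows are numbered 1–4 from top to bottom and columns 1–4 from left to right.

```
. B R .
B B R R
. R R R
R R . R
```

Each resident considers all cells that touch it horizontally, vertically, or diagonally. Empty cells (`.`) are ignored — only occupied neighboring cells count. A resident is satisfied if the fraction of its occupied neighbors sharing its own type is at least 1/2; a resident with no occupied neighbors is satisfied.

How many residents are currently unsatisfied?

1

(1,2)B 2/4 ✓
(1,3)R 2/4 ✓
(2,1)B 2/3 ✓
(2,2)B 2/6 ✗
(2,3)R 5/7 ✓
(2,4)R 4/4 ✓
(3,2)R 4/6 ✓
(3,3)R 6/7 ✓
(3,4)R 4/4 ✓
(4,1)R 2/2 ✓
(4,2)R 3/3 ✓
(4,4)R 2/2 ✓
Unsatisfied: (2,2) — 1 in total.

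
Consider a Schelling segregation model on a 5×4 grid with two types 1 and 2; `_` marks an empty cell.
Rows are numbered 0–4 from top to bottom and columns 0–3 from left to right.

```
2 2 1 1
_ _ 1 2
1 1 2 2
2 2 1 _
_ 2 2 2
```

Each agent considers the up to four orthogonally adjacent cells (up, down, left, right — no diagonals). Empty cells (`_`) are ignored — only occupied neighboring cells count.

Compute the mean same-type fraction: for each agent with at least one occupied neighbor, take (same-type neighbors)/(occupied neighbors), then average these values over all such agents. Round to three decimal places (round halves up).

0.568

Row 0: (0,0)2 1/1 · (0,1)2 1/2 · (0,2)1 2/3 · (0,3)1 1/2
Row 1: (1,2)1 1/3 · (1,3)2 1/3
Row 2: (2,0)1 1/2 · (2,1)1 1/3 · (2,2)2 1/4 · (2,3)2 2/2
Row 3: (3,0)2 1/2 · (3,1)2 2/4 · (3,2)1 0/3
Row 4: (4,1)2 2/2 · (4,2)2 2/3 · (4,3)2 1/1
Sum over 16 agents: 1/1 + 1/2 + 2/3 + 1/2 + 1/3 + 1/3 + 1/2 + 1/3 + 1/4 + 2/2 + 1/2 + 2/4 + 0/3 + 2/2 + 2/3 + 1/1 = 109/12; mean = 109/12 ÷ 16 = 109/192 = 0.567708… → 0.568.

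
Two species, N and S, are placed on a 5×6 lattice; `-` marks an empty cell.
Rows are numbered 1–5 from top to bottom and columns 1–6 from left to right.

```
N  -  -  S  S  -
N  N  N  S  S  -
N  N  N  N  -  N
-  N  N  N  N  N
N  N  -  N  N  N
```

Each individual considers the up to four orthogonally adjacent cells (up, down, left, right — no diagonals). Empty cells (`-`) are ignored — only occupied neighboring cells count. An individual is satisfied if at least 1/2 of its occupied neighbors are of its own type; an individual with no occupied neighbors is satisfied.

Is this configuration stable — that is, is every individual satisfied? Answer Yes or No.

Row 1: (1,1)N 1/1 ok · (1,4)S 2/2 ok · (1,5)S 2/2 ok
Row 2: (2,1)N 3/3 ok · (2,2)N 3/3 ok · (2,3)N 2/3 ok · (2,4)S 2/4 ok · (2,5)S 2/2 ok
Row 3: (3,1)N 2/2 ok · (3,2)N 4/4 ok · (3,3)N 4/4 ok · (3,4)N 2/3 ok · (3,6)N 1/1 ok
Row 4: (4,2)N 3/3 ok · (4,3)N 3/3 ok · (4,4)N 4/4 ok · (4,5)N 3/3 ok · (4,6)N 3/3 ok
Row 5: (5,1)N 1/1 ok · (5,2)N 2/2 ok · (5,4)N 2/2 ok · (5,5)N 3/3 ok · (5,6)N 2/2 ok
All meet the threshold, so the configuration is stable.

Yes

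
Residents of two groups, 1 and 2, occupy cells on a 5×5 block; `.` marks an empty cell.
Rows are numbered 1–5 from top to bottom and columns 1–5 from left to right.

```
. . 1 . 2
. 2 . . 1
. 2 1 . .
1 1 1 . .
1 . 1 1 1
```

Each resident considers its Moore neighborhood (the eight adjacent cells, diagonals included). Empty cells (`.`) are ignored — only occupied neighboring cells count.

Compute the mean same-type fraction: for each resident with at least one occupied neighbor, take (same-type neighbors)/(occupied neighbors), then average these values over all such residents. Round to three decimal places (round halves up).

Row 1: (1,3)1 0/1 · (1,5)2 0/1
Row 2: (2,2)2 1/3 · (2,5)1 0/1
Row 3: (3,2)2 1/5 · (3,3)1 2/4
Row 4: (4,1)1 2/3 · (4,2)1 5/6 · (4,3)1 4/5
Row 5: (5,1)1 2/2 · (5,3)1 3/3 · (5,4)1 3/3 · (5,5)1 1/1
Sum over 13 residents: 0/1 + 0/1 + 1/3 + 0/1 + 1/5 + 2/4 + 2/3 + 5/6 + 4/5 + 2/2 + 3/3 + 3/3 + 1/1 = 22/3; mean = 22/3 ÷ 13 = 22/39 = 0.564102… → 0.564.

0.564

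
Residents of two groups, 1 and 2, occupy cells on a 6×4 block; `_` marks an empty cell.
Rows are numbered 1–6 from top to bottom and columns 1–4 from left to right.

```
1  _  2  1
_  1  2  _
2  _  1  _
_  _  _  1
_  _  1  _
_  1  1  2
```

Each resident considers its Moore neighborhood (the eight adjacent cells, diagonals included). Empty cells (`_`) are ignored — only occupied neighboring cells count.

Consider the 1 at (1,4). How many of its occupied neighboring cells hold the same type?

Occupied neighbors of (1,4): (1,3)=2, (2,3)=2.
Same type (1): 0 of 2.

0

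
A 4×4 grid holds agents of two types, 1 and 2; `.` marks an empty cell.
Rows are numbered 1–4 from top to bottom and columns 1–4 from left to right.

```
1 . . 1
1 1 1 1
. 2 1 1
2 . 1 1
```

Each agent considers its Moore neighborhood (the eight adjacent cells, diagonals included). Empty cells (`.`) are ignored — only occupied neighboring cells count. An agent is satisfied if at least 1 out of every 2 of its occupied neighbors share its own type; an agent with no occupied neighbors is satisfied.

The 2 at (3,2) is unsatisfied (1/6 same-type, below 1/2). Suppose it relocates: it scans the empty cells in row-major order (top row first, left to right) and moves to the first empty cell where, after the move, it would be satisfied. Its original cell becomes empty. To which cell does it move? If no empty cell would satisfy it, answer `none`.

Vacating (3,2). Empty cells in order:
  (1,2): 0/4 same-type → still unsatisfied.
  (1,3): 0/4 same-type → still unsatisfied.
  (3,1): 1/3 same-type → still unsatisfied.
  (4,2): 1/3 same-type → still unsatisfied.

none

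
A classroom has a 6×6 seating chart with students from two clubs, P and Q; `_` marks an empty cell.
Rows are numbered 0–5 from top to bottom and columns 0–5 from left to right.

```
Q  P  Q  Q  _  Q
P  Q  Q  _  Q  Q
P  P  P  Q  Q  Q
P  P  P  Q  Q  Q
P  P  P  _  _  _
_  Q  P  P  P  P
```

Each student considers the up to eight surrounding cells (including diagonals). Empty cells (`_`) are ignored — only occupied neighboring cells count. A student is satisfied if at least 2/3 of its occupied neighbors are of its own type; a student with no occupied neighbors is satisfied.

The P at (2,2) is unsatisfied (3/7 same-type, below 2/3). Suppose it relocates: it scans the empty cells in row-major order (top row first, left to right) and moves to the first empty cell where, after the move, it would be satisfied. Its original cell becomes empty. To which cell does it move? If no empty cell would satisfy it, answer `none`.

Vacating (2,2). Empty cells in order:
  (0,4): 0/4 same-type → still unsatisfied.
  (1,3): 0/6 same-type → still unsatisfied.
  (4,3): 5/7 same-type → satisfied — stop here.

(4,3)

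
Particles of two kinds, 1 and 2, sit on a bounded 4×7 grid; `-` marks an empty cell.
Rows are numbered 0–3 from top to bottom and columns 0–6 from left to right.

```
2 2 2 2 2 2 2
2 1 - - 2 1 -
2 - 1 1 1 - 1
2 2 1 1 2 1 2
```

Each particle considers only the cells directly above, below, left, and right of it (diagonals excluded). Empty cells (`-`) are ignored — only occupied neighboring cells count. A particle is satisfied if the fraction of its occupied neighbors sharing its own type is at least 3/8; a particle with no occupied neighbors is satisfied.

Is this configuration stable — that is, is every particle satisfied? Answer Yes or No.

No

Row 0: (0,0)2 2/2 ok · (0,1)2 2/3 ok · (0,2)2 2/2 ok · (0,3)2 2/2 ok · (0,4)2 3/3 ok · (0,5)2 2/3 ok · (0,6)2 1/1 ok
Row 1: (1,0)2 2/3 ok · (1,1)1 0/2 unhappy · (1,4)2 1/3 unhappy · (1,5)1 0/2 unhappy
Row 2: (2,0)2 2/2 ok · (2,2)1 2/2 ok · (2,3)1 3/3 ok · (2,4)1 1/3 unhappy · (2,6)1 0/1 unhappy
Row 3: (3,0)2 2/2 ok · (3,1)2 1/2 ok · (3,2)1 2/3 ok · (3,3)1 2/3 ok · (3,4)2 0/3 unhappy · (3,5)1 0/2 unhappy · (3,6)2 0/2 unhappy
For instance (1,1) has only 0/2 same-type neighbors, below 3/8.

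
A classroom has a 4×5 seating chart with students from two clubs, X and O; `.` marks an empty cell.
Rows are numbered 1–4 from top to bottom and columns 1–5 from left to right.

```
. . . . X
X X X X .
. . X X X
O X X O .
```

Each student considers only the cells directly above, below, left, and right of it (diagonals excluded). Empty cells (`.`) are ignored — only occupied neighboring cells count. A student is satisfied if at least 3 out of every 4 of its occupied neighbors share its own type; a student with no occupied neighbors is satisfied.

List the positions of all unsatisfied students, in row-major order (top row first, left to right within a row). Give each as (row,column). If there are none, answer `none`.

(4,1), (4,2), (4,3), (4,4)

(1,5)X 0/0 ok
(2,1)X 1/1 ok
(2,2)X 2/2 ok
(2,3)X 3/3 ok
(2,4)X 2/2 ok
(3,3)X 3/3 ok
(3,4)X 3/4 ok
(3,5)X 1/1 ok
(4,1)O 0/1 unhappy
(4,2)X 1/2 unhappy
(4,3)X 2/3 unhappy
(4,4)O 0/2 unhappy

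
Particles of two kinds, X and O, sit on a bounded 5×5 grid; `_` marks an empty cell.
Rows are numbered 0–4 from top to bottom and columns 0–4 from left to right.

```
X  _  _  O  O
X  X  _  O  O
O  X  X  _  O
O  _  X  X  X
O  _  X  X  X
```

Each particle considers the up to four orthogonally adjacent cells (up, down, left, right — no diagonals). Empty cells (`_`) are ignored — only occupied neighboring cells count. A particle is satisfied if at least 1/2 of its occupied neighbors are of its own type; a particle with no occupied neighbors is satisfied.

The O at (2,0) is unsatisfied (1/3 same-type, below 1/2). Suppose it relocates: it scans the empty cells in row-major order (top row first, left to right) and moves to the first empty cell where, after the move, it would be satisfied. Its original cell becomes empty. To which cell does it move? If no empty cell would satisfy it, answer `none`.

Vacating (2,0). Empty cells in order:
  (0,1): 0/2 same-type → still unsatisfied.
  (0,2): 1/1 same-type → satisfied — stop here.

(0,2)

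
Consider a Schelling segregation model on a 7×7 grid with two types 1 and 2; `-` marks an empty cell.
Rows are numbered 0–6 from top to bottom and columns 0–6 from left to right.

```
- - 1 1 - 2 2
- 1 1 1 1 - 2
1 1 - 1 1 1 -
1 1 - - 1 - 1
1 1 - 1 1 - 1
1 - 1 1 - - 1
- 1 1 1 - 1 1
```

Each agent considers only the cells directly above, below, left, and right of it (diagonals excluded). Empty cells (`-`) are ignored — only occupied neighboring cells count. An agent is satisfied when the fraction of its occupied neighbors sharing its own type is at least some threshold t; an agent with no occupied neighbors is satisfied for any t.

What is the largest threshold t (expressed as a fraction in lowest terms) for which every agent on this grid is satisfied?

1/1

Row 0: (0,2)1 2/2 · (0,3)1 2/2 · (0,5)2 1/1 · (0,6)2 2/2
Row 1: (1,1)1 2/2 · (1,2)1 3/3 · (1,3)1 4/4 · (1,4)1 2/2 · (1,6)2 1/1
Row 2: (2,0)1 2/2 · (2,1)1 3/3 · (2,3)1 2/2 · (2,4)1 4/4 · (2,5)1 1/1
Row 3: (3,0)1 3/3 · (3,1)1 3/3 · (3,4)1 2/2 · (3,6)1 1/1
Row 4: (4,0)1 3/3 · (4,1)1 2/2 · (4,3)1 2/2 · (4,4)1 2/2 · (4,6)1 2/2
Row 5: (5,0)1 1/1 · (5,2)1 2/2 · (5,3)1 3/3 · (5,6)1 2/2
Row 6: (6,1)1 1/1 · (6,2)1 3/3 · (6,3)1 2/2 · (6,5)1 1/1 · (6,6)1 2/2
The smallest same-type fraction is 2/2 at (0,2), which reduces to 1/1. Any threshold above that leaves this agent unsatisfied.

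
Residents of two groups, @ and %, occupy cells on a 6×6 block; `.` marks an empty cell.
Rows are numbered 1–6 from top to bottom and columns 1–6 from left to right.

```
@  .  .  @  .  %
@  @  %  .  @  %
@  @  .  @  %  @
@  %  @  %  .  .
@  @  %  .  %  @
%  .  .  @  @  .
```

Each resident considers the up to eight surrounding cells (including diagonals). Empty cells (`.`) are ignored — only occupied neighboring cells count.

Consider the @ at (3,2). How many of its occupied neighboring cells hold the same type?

Occupied neighbors of (3,2): (2,1)=@, (2,2)=@, (2,3)=%, (3,1)=@, (4,1)=@, (4,2)=%, (4,3)=@.
Same type (@): 5 of 7.

5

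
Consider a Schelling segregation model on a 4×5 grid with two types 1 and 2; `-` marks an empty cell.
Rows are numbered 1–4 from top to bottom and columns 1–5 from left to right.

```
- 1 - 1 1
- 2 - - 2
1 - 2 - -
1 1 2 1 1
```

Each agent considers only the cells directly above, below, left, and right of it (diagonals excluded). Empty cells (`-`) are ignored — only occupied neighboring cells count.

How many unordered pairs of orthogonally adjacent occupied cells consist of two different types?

4

Scan each occupied cell's neighbors to the right and below so each pair is counted once.
Row 1: 1(1,2)–2(2,2)≠ 1(1,4)–1(1,5)= 1(1,5)–2(2,5)≠  → 2/3 unlike.
Row 3: 1(3,1)–1(4,1)= 2(3,3)–2(4,3)=  → 0/2 unlike.
Row 4: 1(4,1)–1(4,2)= 1(4,2)–2(4,3)≠ 2(4,3)–1(4,4)≠ 1(4,4)–1(4,5)=  → 2/4 unlike.
Total adjacent occupied pairs: 9; unlike-type pairs: 4.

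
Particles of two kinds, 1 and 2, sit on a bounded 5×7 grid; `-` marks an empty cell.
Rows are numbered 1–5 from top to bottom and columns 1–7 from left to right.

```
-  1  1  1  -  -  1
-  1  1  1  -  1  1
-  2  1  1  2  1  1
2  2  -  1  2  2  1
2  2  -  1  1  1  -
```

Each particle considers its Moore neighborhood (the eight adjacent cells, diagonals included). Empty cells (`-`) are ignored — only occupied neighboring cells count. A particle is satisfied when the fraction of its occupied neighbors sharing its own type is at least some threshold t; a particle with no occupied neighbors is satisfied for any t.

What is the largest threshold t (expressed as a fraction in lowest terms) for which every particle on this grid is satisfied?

1/4

(1,2)1 3/3
(1,3)1 5/5
(1,4)1 3/3
(1,7)1 2/2
(2,2)1 4/5
(2,3)1 7/8
(2,4)1 5/6
(2,6)1 4/5
(2,7)1 4/4
(3,2)2 2/5
(3,3)1 5/7
(3,4)1 4/6
(3,5)2 2/7
(3,6)1 4/7
(3,7)1 4/5
(4,1)2 4/4
(4,2)2 4/5
(4,4)1 4/6
(4,5)2 2/8
(4,6)2 2/7
(4,7)1 3/4
(5,1)2 3/3
(5,2)2 3/3
(5,4)1 2/3
(5,5)1 3/5
(5,6)1 2/4
The smallest same-type fraction is 2/8 at (4,5), which reduces to 1/4. Any threshold above that leaves this particle unsatisfied.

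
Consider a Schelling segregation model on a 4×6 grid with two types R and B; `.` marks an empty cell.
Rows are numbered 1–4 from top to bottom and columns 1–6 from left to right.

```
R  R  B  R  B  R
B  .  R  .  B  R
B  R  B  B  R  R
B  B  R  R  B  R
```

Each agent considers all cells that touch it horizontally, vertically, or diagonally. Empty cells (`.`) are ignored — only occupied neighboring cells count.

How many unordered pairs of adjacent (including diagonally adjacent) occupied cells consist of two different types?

Scan each occupied cell's neighbors to the right and below (and the two forward diagonals) so each pair is counted once.
Row 1: R(1,1)–R(1,2)= R(1,1)–B(2,1)≠ R(1,2)–B(1,3)≠ R(1,2)–R(2,3)= R(1,2)–B(2,1)≠ B(1,3)–R(1,4)≠ B(1,3)–R(2,3)≠ R(1,4)–B(1,5)≠ R(1,4)–B(2,5)≠ R(1,4)–R(2,3)= B(1,5)–R(1,6)≠ B(1,5)–B(2,5)= B(1,5)–R(2,6)≠ R(1,6)–R(2,6)= R(1,6)–B(2,5)≠  → 10/15 unlike.
Row 2: B(2,1)–B(3,1)= B(2,1)–R(3,2)≠ R(2,3)–B(3,3)≠ R(2,3)–B(3,4)≠ R(2,3)–R(3,2)= B(2,5)–R(2,6)≠ B(2,5)–R(3,5)≠ B(2,5)–R(3,6)≠ B(2,5)–B(3,4)= R(2,6)–R(3,6)= R(2,6)–R(3,5)=  → 6/11 unlike.
Row 3: B(3,1)–R(3,2)≠ B(3,1)–B(4,1)= B(3,1)–B(4,2)= R(3,2)–B(3,3)≠ R(3,2)–B(4,2)≠ R(3,2)–R(4,3)= R(3,2)–B(4,1)≠ B(3,3)–B(3,4)= B(3,3)–R(4,3)≠ B(3,3)–R(4,4)≠ B(3,3)–B(4,2)= B(3,4)–R(3,5)≠ B(3,4)–R(4,4)≠ B(3,4)–B(4,5)= B(3,4)–R(4,3)≠ R(3,5)–R(3,6)= R(3,5)–B(4,5)≠ R(3,5)–R(4,6)= R(3,5)–R(4,4)= R(3,6)–R(4,6)= R(3,6)–B(4,5)≠  → 11/21 unlike.
Row 4: B(4,1)–B(4,2)= B(4,2)–R(4,3)≠ R(4,3)–R(4,4)= R(4,4)–B(4,5)≠ B(4,5)–R(4,6)≠  → 3/5 unlike.
Total adjacent occupied pairs: 52; unlike-type pairs: 30.

30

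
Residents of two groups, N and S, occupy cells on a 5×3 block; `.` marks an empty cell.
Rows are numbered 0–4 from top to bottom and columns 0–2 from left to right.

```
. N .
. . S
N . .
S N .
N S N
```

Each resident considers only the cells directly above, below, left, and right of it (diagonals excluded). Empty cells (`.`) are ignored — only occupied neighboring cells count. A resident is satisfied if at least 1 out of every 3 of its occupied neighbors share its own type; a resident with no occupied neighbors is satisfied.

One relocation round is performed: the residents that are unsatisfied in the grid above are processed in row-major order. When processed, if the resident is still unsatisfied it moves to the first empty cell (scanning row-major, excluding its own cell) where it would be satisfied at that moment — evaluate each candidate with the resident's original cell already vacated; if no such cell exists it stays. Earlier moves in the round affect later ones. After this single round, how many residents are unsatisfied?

Initially unsatisfied (in order): (2,0), (3,0), (3,1), (4,0), (4,1), (4,2).
  (2,0) → (0,0).
  (3,0) → (0,2).
  (3,1) → (1,0).
  (4,0) → (1,1).
  (4,1) → (2,2).
  (4,2): now satisfied by earlier moves; stays.
Resulting grid:
N N S
N N S
. . S
. . .
. . N
All satisfied now.

0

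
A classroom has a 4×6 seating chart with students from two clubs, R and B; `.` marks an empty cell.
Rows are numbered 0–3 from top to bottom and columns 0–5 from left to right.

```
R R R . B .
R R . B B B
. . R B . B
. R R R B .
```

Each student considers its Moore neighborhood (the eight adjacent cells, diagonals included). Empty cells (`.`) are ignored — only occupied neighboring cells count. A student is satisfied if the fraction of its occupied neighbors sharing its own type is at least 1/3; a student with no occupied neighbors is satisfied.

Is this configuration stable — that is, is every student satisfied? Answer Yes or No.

(0,0)R 3/3 ✓
(0,1)R 4/4 ✓
(0,2)R 2/3 ✓
(0,4)B 3/3 ✓
(1,0)R 3/3 ✓
(1,1)R 5/5 ✓
(1,3)B 3/5 ✓
(1,4)B 5/5 ✓
(1,5)B 3/3 ✓
(2,2)R 4/6 ✓
(2,3)B 3/6 ✓
(2,5)B 3/3 ✓
(3,1)R 2/2 ✓
(3,2)R 3/4 ✓
(3,3)R 2/4 ✓
(3,4)B 2/3 ✓
All meet the threshold, so the configuration is stable.

Yes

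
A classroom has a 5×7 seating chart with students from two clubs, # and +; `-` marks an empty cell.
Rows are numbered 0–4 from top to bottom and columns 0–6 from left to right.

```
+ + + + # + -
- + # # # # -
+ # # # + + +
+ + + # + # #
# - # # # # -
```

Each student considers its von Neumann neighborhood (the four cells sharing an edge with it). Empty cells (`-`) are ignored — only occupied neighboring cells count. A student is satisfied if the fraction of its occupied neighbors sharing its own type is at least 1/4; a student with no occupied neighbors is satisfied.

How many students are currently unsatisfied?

(0,0)+ 1/1 satisfied
(0,1)+ 3/3 satisfied
(0,2)+ 2/3 satisfied
(0,3)+ 1/3 satisfied
(0,4)# 1/3 satisfied
(0,5)+ 0/2 not
(1,1)+ 1/3 satisfied
(1,2)# 2/4 satisfied
(1,3)# 3/4 satisfied
(1,4)# 3/4 satisfied
(1,5)# 1/3 satisfied
(2,0)+ 1/2 satisfied
(2,1)# 1/4 satisfied
(2,2)# 3/4 satisfied
(2,3)# 3/4 satisfied
(2,4)+ 2/4 satisfied
(2,5)+ 2/4 satisfied
(2,6)+ 1/2 satisfied
(3,0)+ 2/3 satisfied
(3,1)+ 2/3 satisfied
(3,2)+ 1/4 satisfied
(3,3)# 2/4 satisfied
(3,4)+ 1/4 satisfied
(3,5)# 2/4 satisfied
(3,6)# 1/2 satisfied
(4,0)# 0/1 not
(4,2)# 1/2 satisfied
(4,3)# 3/3 satisfied
(4,4)# 2/3 satisfied
(4,5)# 2/2 satisfied
Unsatisfied: (0,5), (4,0) — 2 in total.

2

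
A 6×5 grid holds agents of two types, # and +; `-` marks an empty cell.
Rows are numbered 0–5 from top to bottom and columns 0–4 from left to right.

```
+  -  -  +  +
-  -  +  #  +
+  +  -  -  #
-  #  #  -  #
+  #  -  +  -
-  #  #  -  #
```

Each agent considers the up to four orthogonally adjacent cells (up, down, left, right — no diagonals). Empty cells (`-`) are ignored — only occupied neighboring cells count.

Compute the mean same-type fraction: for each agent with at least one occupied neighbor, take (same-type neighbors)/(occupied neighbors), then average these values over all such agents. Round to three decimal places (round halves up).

0.611

(0,0)+ — no occupied neighbors
(0,3)+ 1/2
(0,4)+ 2/2
(1,2)+ 0/1
(1,3)# 0/3
(1,4)+ 1/3
(2,0)+ 1/1
(2,1)+ 1/2
(2,4)# 1/2
(3,1)# 2/3
(3,2)# 1/1
(3,4)# 1/1
(4,0)+ 0/1
(4,1)# 2/3
(4,3)+ — no occupied neighbors
(5,1)# 2/2
(5,2)# 1/1
(5,4)# — no occupied neighbors
Sum over 15 agents: 1/2 + 2/2 + 0/1 + 0/3 + 1/3 + 1/1 + 1/2 + 1/2 + 2/3 + 1/1 + 1/1 + 0/1 + 2/3 + 2/2 + 1/1 = 55/6; mean = 55/6 ÷ 15 = 11/18 = 0.611111… → 0.611.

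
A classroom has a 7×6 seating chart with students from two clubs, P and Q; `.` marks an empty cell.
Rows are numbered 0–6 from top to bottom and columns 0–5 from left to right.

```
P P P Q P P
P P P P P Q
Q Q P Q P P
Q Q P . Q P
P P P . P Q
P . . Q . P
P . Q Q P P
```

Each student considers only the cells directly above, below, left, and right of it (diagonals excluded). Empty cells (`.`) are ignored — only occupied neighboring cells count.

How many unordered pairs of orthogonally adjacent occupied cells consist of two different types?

Scan each occupied cell's neighbors to the right and below so each pair is counted once.
Row 0: P(0,0)–P(0,1)= P(0,0)–P(1,0)= P(0,1)–P(0,2)= P(0,1)–P(1,1)= P(0,2)–Q(0,3)≠ P(0,2)–P(1,2)= Q(0,3)–P(0,4)≠ Q(0,3)–P(1,3)≠ P(0,4)–P(0,5)= P(0,4)–P(1,4)= P(0,5)–Q(1,5)≠  → 4/11 unlike.
Row 1: P(1,0)–P(1,1)= P(1,0)–Q(2,0)≠ P(1,1)–P(1,2)= P(1,1)–Q(2,1)≠ P(1,2)–P(1,3)= P(1,2)–P(2,2)= P(1,3)–P(1,4)= P(1,3)–Q(2,3)≠ P(1,4)–Q(1,5)≠ P(1,4)–P(2,4)= Q(1,5)–P(2,5)≠  → 5/11 unlike.
Row 2: Q(2,0)–Q(2,1)= Q(2,0)–Q(3,0)= Q(2,1)–P(2,2)≠ Q(2,1)–Q(3,1)= P(2,2)–Q(2,3)≠ P(2,2)–P(3,2)= Q(2,3)–P(2,4)≠ P(2,4)–P(2,5)= P(2,4)–Q(3,4)≠ P(2,5)–P(3,5)=  → 4/10 unlike.
Row 3: Q(3,0)–Q(3,1)= Q(3,0)–P(4,0)≠ Q(3,1)–P(3,2)≠ Q(3,1)–P(4,1)≠ P(3,2)–P(4,2)= Q(3,4)–P(3,5)≠ Q(3,4)–P(4,4)≠ P(3,5)–Q(4,5)≠  → 6/8 unlike.
Row 4: P(4,0)–P(4,1)= P(4,0)–P(5,0)= P(4,1)–P(4,2)= P(4,4)–Q(4,5)≠ Q(4,5)–P(5,5)≠  → 2/5 unlike.
Row 5: P(5,0)–P(6,0)= Q(5,3)–Q(6,3)= P(5,5)–P(6,5)=  → 0/3 unlike.
Row 6: Q(6,2)–Q(6,3)= Q(6,3)–P(6,4)≠ P(6,4)–P(6,5)=  → 1/3 unlike.
Total adjacent occupied pairs: 51; unlike-type pairs: 22.

22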